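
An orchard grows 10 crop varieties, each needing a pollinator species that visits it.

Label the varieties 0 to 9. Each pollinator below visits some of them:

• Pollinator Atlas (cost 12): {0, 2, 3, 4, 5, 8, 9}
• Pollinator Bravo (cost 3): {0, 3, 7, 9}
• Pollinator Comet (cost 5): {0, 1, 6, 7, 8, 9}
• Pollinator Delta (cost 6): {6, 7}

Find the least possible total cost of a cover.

17

Atlas, Comet together cover every variety (Atlas ∪ Comet = {0, 1, 2, 3, 4, 5, 6, 7, 8, 9}); total cost 12 + 5 = 17.
The greedy pick Bravo, Comet, Atlas costs 20; no covering selection beats 17.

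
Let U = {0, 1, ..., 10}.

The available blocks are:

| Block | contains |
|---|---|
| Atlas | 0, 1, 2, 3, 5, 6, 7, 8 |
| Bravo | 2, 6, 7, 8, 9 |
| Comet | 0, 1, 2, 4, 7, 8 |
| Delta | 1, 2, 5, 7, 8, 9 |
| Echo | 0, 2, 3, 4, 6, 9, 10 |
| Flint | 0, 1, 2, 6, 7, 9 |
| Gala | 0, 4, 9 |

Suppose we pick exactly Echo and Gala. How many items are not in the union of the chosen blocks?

4

Union of Echo, Gala = {0, 2, 3, 4, 6, 9, 10}.
Not covered: 1, 5, 7, 8 — 4 items.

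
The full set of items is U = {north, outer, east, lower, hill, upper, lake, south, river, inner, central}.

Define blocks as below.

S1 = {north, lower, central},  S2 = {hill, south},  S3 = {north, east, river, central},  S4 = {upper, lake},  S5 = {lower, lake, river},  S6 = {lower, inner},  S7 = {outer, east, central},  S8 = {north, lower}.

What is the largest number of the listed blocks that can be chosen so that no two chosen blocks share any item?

S2, S4, S6, S7 are pairwise disjoint (S2={hill,south}; S4={upper,lake}; S6={lower,inner}; S7={outer,east,central}).
Every remaining block overlaps one of these, and no 5 of the listed blocks are pairwise disjoint, so 4 is the maximum.

4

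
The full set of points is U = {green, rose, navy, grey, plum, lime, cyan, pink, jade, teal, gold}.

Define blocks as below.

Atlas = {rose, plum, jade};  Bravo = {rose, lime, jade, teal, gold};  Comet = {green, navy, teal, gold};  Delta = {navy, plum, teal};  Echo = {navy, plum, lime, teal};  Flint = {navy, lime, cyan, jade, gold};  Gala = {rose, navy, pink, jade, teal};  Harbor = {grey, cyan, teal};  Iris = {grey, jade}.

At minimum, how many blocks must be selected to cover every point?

4

Comet and Echo and Gala and Harbor together: Comet ∪ Echo ∪ Gala ∪ Harbor = {green, rose, navy, grey, plum, lime, cyan, pink, jade, teal, gold} — every point is covered.
Only Comet contains green, so Comet is forced; the remaining 7 points need at least 3 more blocks (each remaining block adds at most 3) — so at least 4 blocks are needed, and 4 is optimal.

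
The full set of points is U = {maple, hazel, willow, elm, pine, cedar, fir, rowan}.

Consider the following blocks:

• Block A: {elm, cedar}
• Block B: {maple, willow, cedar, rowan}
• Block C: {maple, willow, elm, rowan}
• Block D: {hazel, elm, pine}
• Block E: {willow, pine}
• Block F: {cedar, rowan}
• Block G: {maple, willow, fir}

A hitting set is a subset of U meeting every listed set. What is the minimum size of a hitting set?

3

Take H = {willow, elm, rowan}. Each listed block contains at least one of these, so H is a hitting set of size 3.
The blocks D, F, G are pairwise disjoint, so any hitting set needs a separate point for each — at least 3. Hence 3 is optimal.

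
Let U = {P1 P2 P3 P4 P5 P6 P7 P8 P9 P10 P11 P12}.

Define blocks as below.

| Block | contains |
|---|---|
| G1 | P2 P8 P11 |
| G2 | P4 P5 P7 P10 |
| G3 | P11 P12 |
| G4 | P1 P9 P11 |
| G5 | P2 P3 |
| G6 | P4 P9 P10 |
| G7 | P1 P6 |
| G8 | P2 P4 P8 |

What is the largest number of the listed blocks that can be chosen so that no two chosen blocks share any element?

4

G3, G5, G6, G7 are pairwise disjoint (G3={P11,P12}; G5={P2,P3}; G6={P4,P9,P10}; G7={P1,P6}).
Every remaining block overlaps one of these, and no 5 of the listed blocks are pairwise disjoint, so 4 is the maximum.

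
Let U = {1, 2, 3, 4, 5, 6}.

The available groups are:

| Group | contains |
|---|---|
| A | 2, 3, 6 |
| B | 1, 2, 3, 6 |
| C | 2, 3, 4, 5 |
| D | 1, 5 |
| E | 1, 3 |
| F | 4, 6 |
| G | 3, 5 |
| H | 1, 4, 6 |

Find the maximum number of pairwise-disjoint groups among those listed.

A, D are pairwise disjoint (A={2,3,6}; D={1,5}).
Every remaining group overlaps one of these, and no 3 of the listed groups are pairwise disjoint, so 2 is the maximum.

2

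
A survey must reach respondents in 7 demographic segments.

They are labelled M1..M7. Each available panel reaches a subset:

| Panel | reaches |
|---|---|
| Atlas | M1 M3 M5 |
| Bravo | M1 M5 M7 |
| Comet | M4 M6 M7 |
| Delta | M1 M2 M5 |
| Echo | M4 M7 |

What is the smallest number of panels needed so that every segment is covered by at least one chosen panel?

3

Atlas and Comet and Delta together: Atlas ∪ Comet ∪ Delta = {M1, M2, M3, M4, M5, M6, M7} — every segment is covered.
Each panel has at most 3 segments, and 2·3 = 6 < 7 — so at least 3 panels are needed, and 3 is optimal.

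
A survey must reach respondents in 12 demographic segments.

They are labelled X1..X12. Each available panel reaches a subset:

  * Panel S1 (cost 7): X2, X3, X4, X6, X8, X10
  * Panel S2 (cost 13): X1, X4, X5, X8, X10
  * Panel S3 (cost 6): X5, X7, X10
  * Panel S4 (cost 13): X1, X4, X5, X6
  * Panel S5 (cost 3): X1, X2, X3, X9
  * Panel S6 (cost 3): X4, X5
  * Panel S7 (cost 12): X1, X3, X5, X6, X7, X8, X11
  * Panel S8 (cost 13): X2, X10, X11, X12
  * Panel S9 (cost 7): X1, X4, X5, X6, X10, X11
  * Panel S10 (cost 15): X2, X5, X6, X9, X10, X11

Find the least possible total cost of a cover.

S1, S3, S5, S8 together cover every segment (S1 ∪ S3 ∪ S5 ∪ S8 = {X1, X2, X3, X4, X5, X6, X7, X8, X9, X10, X11, X12}); total cost 7 + 6 + 3 + 13 = 29.
The greedy pick S5, S9, S3, S1, S8 costs 36; no covering selection beats 29.

29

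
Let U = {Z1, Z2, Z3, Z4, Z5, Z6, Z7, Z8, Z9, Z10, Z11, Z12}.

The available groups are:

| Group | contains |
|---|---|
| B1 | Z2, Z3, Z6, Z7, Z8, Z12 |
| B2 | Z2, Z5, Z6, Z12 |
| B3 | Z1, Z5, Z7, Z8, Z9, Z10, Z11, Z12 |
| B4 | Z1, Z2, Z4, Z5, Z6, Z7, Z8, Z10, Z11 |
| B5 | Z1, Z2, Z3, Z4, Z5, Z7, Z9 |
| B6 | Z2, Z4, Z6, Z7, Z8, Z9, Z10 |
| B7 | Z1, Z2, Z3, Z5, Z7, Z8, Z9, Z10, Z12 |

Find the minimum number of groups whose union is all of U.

B4 and B7 cover everything between them: the union {Z1, Z2, Z3, Z4, Z5, Z6, Z7, Z8, Z9, Z10, Z11, Z12} is all of U.
No single group has all 12 items (the largest, B4, has 9), so 2 is optimal.

2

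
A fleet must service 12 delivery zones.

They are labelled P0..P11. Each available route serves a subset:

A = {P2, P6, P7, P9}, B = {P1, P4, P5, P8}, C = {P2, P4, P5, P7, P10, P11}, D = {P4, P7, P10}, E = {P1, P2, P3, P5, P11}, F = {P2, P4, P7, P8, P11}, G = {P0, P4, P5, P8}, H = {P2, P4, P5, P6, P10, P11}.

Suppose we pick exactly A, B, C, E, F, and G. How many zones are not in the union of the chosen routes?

Union of A, B, C, E, F, G = {P0, P1, P2, P3, P4, P5, P6, P7, P8, P9, P10, P11} — that's every zone, so 0 are uncovered.

0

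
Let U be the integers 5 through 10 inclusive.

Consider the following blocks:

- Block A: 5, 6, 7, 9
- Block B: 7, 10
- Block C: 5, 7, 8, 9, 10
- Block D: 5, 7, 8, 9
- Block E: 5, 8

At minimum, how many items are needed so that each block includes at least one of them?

The 2 items {5, 7} hit every block.
The blocks B, E are pairwise disjoint, so any hitting set needs a separate item for each — at least 2. Hence 2 is optimal.

2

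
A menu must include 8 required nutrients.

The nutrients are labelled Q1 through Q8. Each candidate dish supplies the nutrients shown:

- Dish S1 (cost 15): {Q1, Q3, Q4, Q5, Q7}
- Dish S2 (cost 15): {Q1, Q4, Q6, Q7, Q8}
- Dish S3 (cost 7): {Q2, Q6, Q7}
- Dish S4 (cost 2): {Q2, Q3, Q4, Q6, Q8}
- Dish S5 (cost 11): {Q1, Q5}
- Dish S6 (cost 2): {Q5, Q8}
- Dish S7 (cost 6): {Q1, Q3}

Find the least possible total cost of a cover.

S3, S4, S6, S7 together cover every nutrient (S3 ∪ S4 ∪ S6 ∪ S7 = {Q1, Q2, Q3, Q4, Q5, Q6, Q7, Q8}); total cost 7 + 2 + 2 + 6 = 17.
No covering selection has total cost below 17.

17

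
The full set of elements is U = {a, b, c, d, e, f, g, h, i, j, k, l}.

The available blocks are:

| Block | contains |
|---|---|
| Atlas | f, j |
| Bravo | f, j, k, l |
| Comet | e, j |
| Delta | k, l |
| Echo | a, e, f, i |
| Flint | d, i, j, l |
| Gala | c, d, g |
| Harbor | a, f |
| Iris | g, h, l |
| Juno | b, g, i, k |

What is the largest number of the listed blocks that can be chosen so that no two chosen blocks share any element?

Comet, Delta, Gala, Harbor are pairwise disjoint (Comet={e,j}; Delta={k,l}; Gala={c,d,g}; Harbor={a,f}).
Every remaining block overlaps one of these, and no 5 of the listed blocks are pairwise disjoint, so 4 is the maximum.

4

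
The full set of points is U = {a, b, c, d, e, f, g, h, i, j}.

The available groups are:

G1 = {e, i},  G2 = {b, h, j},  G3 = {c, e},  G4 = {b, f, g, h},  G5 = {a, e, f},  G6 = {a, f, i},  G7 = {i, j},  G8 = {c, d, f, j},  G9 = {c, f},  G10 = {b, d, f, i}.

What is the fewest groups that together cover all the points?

G4, G5, G6, and G8 cover everything between them: the union {a, b, c, d, e, f, g, h, i, j} is all of U.
No 3 of the 10 groups cover everything (all 120 combinations miss at least one point), so 4 is optimal.

4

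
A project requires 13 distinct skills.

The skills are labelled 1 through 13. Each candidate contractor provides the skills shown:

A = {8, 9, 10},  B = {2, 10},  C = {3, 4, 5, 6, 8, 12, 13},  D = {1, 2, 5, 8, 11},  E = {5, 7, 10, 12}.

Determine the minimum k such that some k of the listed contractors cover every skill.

4

A and C and D and E together: A ∪ C ∪ D ∪ E = {1, 2, 3, 4, 5, 6, 7, 8, 9, 10, 11, 12, 13} — every skill is covered.
No 3 of the 5 contractors cover everything (all 10 combinations miss at least one skill), so 4 is optimal.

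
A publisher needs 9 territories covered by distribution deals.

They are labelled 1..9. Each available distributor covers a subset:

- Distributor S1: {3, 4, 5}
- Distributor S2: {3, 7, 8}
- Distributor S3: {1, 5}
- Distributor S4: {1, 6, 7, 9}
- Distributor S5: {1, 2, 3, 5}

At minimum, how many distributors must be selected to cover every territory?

4

Take {S1, S2, S4, S5}. Their union is {1, 2, 3, 4, 5, 6, 7, 8, 9}, which is all 9 territories.
No 3 of the 5 distributors cover everything (all 10 combinations miss at least one territory), so 4 is optimal.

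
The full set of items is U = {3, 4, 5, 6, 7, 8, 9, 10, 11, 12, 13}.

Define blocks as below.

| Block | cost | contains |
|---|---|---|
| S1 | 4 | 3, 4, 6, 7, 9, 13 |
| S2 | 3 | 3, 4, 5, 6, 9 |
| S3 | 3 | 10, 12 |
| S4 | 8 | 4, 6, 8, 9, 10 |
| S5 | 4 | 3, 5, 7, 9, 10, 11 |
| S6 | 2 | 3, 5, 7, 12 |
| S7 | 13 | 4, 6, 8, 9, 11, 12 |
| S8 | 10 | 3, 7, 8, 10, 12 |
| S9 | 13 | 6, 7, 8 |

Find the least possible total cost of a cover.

18

S1, S5, S8 together cover every item (S1 ∪ S5 ∪ S8 = {3, 4, 5, 6, 7, 8, 9, 10, 11, 12, 13}); total cost 4 + 4 + 10 = 18.
No covering selection has total cost below 18.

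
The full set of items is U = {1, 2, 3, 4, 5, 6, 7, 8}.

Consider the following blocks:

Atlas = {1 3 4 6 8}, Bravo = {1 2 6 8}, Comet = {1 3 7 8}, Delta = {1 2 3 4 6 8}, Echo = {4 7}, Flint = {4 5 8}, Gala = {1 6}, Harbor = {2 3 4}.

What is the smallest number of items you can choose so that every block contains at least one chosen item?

H = {1, 4} meets every block (each contains at least one member of H), and |H| = 2.
The blocks Gala, Harbor are pairwise disjoint, so any hitting set needs a separate item for each — at least 2. Hence 2 is optimal.

2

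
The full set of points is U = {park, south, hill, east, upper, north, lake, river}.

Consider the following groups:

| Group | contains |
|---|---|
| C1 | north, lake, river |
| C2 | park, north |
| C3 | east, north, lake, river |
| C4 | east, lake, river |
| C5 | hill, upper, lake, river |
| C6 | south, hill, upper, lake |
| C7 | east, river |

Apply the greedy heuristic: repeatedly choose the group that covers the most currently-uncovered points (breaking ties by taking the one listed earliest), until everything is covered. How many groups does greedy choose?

Greedy: pick C3 (covers 4 new) → pick C6 (covers 3 new) → pick C2 (covers 1 new). Total picks: 3.

3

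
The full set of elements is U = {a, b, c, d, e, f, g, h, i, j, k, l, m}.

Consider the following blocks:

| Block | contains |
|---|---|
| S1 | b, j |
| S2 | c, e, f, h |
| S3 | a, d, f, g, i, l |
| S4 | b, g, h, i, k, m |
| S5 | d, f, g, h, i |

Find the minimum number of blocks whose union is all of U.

4

S1 and S2 and S3 and S4 together: S1 ∪ S2 ∪ S3 ∪ S4 = {a, b, c, d, e, f, g, h, i, j, k, l, m} — every element is covered.
No 3 of the 5 blocks cover everything (all 10 combinations miss at least one element), so 4 is optimal.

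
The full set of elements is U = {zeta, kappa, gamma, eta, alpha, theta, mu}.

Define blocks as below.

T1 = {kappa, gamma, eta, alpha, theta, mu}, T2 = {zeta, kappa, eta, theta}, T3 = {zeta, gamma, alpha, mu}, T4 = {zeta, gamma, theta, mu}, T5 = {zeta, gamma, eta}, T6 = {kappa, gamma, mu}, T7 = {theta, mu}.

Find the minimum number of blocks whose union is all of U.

2

T1 and T3 together: T1 ∪ T3 = {zeta, kappa, gamma, eta, alpha, theta, mu} — every element is covered.
No single block has all 7 elements (the largest, T1, has 6), so 2 is optimal.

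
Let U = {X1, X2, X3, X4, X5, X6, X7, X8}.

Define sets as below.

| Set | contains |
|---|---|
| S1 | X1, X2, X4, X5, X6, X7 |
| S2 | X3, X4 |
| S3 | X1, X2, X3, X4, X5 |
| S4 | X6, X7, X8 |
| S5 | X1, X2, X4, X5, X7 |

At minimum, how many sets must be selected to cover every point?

S3 and S4 cover everything between them: the union {X1, X2, X3, X4, X5, X6, X7, X8} is all of U.
No single set has all 8 points (the largest, S1, has 6), so 2 is optimal.

2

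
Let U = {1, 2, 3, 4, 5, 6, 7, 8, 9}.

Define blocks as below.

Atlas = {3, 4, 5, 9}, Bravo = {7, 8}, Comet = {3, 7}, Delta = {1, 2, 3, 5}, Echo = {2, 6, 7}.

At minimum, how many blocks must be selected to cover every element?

4

Atlas and Bravo and Delta and Echo together: Atlas ∪ Bravo ∪ Delta ∪ Echo = {1, 2, 3, 4, 5, 6, 7, 8, 9} — every element is covered.
Only Delta contains 1, so Delta is forced; the remaining 5 elements need at least 3 more blocks (each remaining block adds at most 2) — so at least 4 blocks are needed, and 4 is optimal.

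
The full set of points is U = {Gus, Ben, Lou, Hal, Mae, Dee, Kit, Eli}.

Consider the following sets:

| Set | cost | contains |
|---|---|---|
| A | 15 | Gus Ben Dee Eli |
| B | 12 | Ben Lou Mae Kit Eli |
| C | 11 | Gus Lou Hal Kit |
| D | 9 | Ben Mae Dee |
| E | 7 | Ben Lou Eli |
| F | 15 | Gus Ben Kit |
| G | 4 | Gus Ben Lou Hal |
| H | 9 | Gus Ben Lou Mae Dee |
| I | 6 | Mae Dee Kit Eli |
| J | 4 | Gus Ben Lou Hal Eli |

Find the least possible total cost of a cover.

10

G, I together cover every point (G ∪ I = {Gus, Ben, Lou, Hal, Mae, Dee, Kit, Eli}); total cost 4 + 6 = 10.
No covering selection has total cost below 10.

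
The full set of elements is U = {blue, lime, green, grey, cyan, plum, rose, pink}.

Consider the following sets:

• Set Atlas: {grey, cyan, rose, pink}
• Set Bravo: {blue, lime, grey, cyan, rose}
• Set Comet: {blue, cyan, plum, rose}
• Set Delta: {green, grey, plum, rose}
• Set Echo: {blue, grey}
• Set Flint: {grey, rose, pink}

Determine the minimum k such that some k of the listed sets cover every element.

3

Take {Bravo, Delta, Flint}. Their union is {blue, lime, green, grey, cyan, plum, rose, pink}, which is all 8 elements.
Only Bravo contains lime, so Bravo is forced; the remaining 3 elements need at least 2 more sets (each remaining set adds at most 2) — so at least 3 sets are needed, and 3 is optimal.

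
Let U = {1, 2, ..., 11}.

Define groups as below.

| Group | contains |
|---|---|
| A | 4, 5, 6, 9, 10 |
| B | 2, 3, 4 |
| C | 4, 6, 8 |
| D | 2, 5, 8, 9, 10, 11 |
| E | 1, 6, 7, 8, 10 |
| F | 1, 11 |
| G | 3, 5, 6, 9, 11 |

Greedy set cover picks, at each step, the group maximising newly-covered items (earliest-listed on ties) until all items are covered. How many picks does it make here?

3

Greedy: pick D (covers 6 new) → pick E (covers 3 new) → pick B (covers 2 new). Total picks: 3.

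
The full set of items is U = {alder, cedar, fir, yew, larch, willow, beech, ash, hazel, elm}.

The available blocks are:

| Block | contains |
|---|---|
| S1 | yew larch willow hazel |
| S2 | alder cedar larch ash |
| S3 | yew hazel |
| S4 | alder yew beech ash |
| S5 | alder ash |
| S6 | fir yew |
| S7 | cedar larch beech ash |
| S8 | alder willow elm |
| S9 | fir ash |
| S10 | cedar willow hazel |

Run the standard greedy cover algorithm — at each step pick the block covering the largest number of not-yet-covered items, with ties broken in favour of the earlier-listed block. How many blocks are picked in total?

Greedy: pick S1 (covers 4 new) → pick S2 (covers 3 new) → pick S4 (covers 1 new) → pick S6 (covers 1 new) → pick S8 (covers 1 new). Total picks: 5.
(The true minimum cover uses only 4 blocks, so greedy is not optimal here.)

5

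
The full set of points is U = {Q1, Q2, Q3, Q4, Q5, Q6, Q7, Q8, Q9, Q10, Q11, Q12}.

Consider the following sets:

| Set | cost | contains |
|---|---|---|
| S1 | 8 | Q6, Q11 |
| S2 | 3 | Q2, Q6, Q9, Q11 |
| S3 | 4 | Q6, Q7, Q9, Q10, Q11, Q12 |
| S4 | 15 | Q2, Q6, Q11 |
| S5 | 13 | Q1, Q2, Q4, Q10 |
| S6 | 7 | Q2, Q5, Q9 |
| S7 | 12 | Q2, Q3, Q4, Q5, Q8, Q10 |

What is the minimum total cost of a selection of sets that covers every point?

29

S3, S5, S7 together cover every point (S3 ∪ S5 ∪ S7 = {Q1, Q2, Q3, Q4, Q5, Q6, Q7, Q8, Q9, Q10, Q11, Q12}); total cost 4 + 13 + 12 = 29.
No covering selection has total cost below 29.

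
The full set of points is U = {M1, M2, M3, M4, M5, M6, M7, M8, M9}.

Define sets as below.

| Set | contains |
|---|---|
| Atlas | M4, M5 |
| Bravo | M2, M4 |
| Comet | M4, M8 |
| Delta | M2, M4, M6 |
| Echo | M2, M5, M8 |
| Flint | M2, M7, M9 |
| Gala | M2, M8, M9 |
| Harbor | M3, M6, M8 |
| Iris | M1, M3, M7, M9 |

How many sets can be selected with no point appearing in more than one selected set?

Atlas, Flint, Harbor are pairwise disjoint (Atlas={M4,M5}; Flint={M2,M7,M9}; Harbor={M3,M6,M8}).
Every remaining set overlaps one of these, and no 4 of the listed sets are pairwise disjoint, so 3 is the maximum.

3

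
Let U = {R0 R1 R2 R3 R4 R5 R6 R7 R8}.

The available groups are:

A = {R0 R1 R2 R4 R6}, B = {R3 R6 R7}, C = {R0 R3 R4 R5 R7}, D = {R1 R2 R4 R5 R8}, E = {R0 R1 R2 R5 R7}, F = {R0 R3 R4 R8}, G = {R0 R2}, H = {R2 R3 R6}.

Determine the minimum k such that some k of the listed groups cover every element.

B and E and F together: B ∪ E ∪ F = {R0, R1, R2, R3, R4, R5, R6, R7, R8} — every element is covered.
No 2 of the 8 groups cover everything (all 28 combinations miss at least one element), so 3 is optimal.

3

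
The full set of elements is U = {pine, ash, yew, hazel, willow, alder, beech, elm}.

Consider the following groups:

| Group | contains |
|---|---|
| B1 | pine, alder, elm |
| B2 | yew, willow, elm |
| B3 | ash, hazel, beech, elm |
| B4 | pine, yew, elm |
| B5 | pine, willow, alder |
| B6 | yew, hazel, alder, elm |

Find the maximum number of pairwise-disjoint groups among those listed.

2

B3, B5 are pairwise disjoint (B3={ash,hazel,beech,elm}; B5={pine,willow,alder}).
Every remaining group overlaps one of these, and no 3 of the listed groups are pairwise disjoint, so 2 is the maximum.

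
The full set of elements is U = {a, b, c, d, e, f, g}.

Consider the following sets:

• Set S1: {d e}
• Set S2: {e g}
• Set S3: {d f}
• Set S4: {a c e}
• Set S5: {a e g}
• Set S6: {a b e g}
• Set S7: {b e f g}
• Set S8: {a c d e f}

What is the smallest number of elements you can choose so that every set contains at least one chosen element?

H = {d, e} meets every set (each contains at least one member of H), and |H| = 2.
The sets S2, S3 are pairwise disjoint, so any hitting set needs a separate element for each — at least 2. Hence 2 is optimal.

2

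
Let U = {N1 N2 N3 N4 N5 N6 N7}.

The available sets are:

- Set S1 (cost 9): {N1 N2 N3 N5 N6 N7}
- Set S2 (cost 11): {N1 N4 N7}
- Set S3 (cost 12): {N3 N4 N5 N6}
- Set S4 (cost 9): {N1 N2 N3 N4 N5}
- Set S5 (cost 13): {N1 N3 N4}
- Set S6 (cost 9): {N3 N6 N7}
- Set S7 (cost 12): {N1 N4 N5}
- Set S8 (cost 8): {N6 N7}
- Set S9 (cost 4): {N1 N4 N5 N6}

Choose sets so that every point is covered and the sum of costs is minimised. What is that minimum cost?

13

S1, S9 together cover every point (S1 ∪ S9 = {N1, N2, N3, N4, N5, N6, N7}); total cost 9 + 4 = 13.
No covering selection has total cost below 13.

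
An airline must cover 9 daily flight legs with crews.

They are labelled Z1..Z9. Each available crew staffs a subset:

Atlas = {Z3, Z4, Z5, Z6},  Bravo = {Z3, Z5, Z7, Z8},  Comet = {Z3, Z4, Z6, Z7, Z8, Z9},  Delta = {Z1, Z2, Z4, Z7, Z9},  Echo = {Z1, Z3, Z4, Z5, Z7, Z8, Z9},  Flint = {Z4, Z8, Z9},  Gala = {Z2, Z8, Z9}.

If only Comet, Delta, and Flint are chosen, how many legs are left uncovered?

1

Union of Comet, Delta, Flint = {Z1, Z2, Z3, Z4, Z6, Z7, Z8, Z9}.
Not covered: Z5 — 1 leg.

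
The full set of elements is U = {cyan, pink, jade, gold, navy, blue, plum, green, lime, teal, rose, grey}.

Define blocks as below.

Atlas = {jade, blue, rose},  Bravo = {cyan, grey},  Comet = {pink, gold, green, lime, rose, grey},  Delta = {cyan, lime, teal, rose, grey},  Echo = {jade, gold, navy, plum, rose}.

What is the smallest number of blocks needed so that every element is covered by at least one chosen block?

Atlas, Comet, Delta, and Echo cover everything between them: the union {cyan, pink, jade, gold, navy, blue, plum, green, lime, teal, rose, grey} is all of U.
No 3 of the 5 blocks cover everything (all 10 combinations miss at least one element), so 4 is optimal.

4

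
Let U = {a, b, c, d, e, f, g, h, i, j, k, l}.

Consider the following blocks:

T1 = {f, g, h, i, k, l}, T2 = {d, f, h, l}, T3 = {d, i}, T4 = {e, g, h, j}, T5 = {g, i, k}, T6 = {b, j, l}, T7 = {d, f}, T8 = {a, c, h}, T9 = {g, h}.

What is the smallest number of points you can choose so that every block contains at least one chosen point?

T = {b, d, h, k} meets every block (each contains at least one member of T), and |T| = 4.
The blocks T5, T6, T7, T8 are pairwise disjoint, so any hitting set needs a separate point for each — at least 4. Hence 4 is optimal.

4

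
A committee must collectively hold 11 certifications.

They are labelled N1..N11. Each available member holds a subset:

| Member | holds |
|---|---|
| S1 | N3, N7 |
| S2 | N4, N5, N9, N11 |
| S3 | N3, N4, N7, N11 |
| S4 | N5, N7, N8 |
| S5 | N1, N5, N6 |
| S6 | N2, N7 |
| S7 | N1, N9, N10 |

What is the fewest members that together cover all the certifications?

S3 and S4 and S5 and S6 and S7 together: S3 ∪ S4 ∪ S5 ∪ S6 ∪ S7 = {N1, N2, N3, N4, N5, N6, N7, N8, N9, N10, N11} — every certification is covered.
No 4 of the 7 members cover everything (all 35 combinations miss at least one certification), so 5 is optimal.

5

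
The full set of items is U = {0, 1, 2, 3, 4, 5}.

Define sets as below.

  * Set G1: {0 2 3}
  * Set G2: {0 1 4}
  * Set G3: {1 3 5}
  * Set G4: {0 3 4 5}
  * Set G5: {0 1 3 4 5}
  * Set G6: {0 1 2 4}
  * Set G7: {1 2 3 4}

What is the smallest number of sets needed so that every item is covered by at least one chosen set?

2

G4 and G6 cover everything between them: the union {0, 1, 2, 3, 4, 5} is all of U.
No single set has all 6 items (the largest, G5, has 5), so 2 is optimal.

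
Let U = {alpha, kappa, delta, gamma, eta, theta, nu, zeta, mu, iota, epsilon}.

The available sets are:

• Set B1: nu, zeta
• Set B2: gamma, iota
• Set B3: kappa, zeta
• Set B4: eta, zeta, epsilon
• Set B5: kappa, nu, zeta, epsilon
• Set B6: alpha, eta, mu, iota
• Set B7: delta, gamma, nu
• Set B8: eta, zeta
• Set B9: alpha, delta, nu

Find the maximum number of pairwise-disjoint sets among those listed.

B3, B6, B7 are pairwise disjoint (B3={kappa,zeta}; B6={alpha,eta,mu,iota}; B7={delta,gamma,nu}).
Every remaining set overlaps one of these, and no 4 of the listed sets are pairwise disjoint, so 3 is the maximum.

3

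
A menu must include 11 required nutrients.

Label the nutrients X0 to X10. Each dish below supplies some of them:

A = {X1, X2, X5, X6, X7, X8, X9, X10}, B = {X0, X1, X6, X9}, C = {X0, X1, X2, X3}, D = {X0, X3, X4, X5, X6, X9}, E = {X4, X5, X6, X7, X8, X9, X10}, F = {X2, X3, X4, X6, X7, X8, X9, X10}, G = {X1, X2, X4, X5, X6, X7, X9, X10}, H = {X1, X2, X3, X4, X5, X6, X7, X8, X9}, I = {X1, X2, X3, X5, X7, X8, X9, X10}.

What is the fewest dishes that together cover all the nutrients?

2

A and D together: A ∪ D = {X0, X1, X2, X3, X4, X5, X6, X7, X8, X9, X10} — every nutrient is covered.
No single dish has all 11 nutrients (the largest, H, has 9), so 2 is optimal.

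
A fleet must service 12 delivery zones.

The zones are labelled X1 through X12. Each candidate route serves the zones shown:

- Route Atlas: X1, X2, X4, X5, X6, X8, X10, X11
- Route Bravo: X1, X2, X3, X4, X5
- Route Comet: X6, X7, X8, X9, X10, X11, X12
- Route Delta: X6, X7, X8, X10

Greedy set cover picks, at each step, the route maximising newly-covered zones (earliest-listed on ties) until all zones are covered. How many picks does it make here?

Greedy: pick Atlas (covers 8 new) → pick Comet (covers 3 new) → pick Bravo (covers 1 new). Total picks: 3.
(The true minimum cover uses only 2 routes, so greedy is not optimal here.)

3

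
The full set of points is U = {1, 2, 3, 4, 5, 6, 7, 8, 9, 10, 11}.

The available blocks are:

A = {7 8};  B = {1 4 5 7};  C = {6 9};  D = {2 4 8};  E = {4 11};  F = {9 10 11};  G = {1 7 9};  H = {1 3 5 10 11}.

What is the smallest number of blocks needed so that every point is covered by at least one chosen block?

B and C and D and H together: B ∪ C ∪ D ∪ H = {1, 2, 3, 4, 5, 6, 7, 8, 9, 10, 11} — every point is covered.
No 3 of the 8 blocks cover everything (all 56 combinations miss at least one point), so 4 is optimal.

4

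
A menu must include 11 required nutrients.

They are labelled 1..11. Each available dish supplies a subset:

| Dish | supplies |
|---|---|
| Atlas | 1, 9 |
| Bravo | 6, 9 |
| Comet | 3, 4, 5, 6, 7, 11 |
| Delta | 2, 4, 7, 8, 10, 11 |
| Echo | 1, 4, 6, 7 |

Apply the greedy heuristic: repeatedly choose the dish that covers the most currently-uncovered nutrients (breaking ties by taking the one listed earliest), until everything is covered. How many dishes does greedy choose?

3

Greedy: pick Comet (covers 6 new) → pick Delta (covers 3 new) → pick Atlas (covers 2 new). Total picks: 3.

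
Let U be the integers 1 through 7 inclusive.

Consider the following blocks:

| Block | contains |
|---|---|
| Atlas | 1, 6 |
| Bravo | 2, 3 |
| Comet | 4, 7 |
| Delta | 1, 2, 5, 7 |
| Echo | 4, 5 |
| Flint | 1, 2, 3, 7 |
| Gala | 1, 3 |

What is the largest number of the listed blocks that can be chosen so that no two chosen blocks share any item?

Atlas, Bravo, Comet are pairwise disjoint (Atlas={1,6}; Bravo={2,3}; Comet={4,7}).
Every remaining block overlaps one of these, and no 4 of the listed blocks are pairwise disjoint, so 3 is the maximum.

3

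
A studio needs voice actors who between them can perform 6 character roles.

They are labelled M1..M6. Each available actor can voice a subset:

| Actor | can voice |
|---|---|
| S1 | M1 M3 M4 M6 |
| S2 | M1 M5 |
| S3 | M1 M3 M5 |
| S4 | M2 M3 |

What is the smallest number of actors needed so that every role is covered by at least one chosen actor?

3

Take {S1, S2, S4}. Their union is {M1, M2, M3, M4, M5, M6}, which is all 6 roles.
Only S4 contains M2, so S4 is forced; the remaining 4 roles need at least 2 more actors (each remaining actor adds at most 3) — so at least 3 actors are needed, and 3 is optimal.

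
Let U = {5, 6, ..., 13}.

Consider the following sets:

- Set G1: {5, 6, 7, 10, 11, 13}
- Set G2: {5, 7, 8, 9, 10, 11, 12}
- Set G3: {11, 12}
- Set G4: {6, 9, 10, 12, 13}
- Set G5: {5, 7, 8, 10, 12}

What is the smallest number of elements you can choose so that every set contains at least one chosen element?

2

H = {6, 12} meets every set (each contains at least one member of H), and |H| = 2.
No single element lies in every set, so at least 2 are needed and 2 is optimal.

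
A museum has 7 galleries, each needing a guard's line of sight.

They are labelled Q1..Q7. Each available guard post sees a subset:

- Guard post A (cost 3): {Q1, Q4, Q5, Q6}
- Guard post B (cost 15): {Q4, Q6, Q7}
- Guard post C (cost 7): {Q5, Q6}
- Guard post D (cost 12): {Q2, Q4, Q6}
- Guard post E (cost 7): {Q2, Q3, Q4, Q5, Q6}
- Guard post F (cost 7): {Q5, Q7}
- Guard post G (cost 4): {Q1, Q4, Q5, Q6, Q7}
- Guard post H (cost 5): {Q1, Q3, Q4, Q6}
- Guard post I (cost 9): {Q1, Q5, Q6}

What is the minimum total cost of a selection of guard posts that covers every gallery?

E, G together cover every gallery (E ∪ G = {Q1, Q2, Q3, Q4, Q5, Q6, Q7}); total cost 7 + 4 = 11.
The greedy pick A, E, G costs 14; no covering selection beats 11.

11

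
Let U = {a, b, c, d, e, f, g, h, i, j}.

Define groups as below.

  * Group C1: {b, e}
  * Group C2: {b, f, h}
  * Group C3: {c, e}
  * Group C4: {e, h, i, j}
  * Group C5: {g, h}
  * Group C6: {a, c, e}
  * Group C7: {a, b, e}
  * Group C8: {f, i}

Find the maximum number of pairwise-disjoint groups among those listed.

3

C5, C7, C8 are pairwise disjoint (C5={g,h}; C7={a,b,e}; C8={f,i}).
Every remaining group overlaps one of these, and no 4 of the listed groups are pairwise disjoint, so 3 is the maximum.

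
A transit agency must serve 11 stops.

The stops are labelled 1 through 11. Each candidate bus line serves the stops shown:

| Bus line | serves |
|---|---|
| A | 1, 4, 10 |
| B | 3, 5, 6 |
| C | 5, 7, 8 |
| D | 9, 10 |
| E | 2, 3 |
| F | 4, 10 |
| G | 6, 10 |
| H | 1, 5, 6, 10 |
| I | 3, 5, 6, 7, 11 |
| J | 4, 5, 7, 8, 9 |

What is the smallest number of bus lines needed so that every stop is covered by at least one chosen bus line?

Take {A, E, I, J}. Their union is {1, 2, 3, 4, 5, 6, 7, 8, 9, 10, 11}, which is all 11 stops.
No 3 of the 10 bus lines cover everything (all 120 combinations miss at least one stop), so 4 is optimal.

4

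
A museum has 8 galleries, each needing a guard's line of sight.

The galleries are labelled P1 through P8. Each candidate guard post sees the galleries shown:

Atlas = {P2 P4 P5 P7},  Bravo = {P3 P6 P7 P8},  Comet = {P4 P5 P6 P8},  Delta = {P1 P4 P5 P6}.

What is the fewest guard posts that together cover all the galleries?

3

Atlas and Bravo and Delta together: Atlas ∪ Bravo ∪ Delta = {P1, P2, P3, P4, P5, P6, P7, P8} — every gallery is covered.
Only Delta contains P1, so Delta is forced; the remaining 4 galleries need at least 2 more guard posts (each remaining guard post adds at most 3) — so at least 3 guard posts are needed, and 3 is optimal.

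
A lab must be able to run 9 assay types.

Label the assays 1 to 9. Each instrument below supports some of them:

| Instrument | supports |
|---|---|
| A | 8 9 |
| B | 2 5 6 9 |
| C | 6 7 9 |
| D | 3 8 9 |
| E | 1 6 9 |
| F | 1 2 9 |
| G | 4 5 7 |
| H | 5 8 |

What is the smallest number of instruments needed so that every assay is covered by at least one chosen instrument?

Take {B, D, F, G}. Their union is {1, 2, 3, 4, 5, 6, 7, 8, 9}, which is all 9 assays.
No 3 of the 8 instruments cover everything (all 56 combinations miss at least one assay), so 4 is optimal.

4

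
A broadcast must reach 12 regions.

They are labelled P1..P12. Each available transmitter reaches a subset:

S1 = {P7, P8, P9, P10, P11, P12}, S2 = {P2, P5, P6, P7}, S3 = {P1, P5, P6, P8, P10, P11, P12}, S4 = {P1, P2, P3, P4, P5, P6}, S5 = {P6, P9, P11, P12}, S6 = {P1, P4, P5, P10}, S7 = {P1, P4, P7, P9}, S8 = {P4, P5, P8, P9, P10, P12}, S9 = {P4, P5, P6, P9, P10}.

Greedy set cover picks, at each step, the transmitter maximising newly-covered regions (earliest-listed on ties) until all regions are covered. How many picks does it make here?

3

Greedy: pick S3 (covers 7 new) → pick S4 (covers 3 new) → pick S1 (covers 2 new). Total picks: 3.
(The true minimum cover uses only 2 transmitters, so greedy is not optimal here.)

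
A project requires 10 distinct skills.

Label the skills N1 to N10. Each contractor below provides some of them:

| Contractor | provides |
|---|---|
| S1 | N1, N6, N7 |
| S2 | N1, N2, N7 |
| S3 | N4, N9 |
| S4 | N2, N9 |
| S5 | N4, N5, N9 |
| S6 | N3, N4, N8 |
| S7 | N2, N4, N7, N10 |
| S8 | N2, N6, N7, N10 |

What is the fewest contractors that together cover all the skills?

Take {S1, S5, S6, S7}. Their union is {N1, N2, N3, N4, N5, N6, N7, N8, N9, N10}, which is all 10 skills.
No 3 of the 8 contractors cover everything (all 56 combinations miss at least one skill), so 4 is optimal.

4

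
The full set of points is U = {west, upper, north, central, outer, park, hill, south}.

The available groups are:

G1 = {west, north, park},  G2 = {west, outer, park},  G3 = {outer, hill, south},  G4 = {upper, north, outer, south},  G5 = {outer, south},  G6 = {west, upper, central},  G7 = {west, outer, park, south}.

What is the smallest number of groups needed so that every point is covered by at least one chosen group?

3

Take {G1, G3, G6}. Their union is {west, upper, north, central, outer, park, hill, south}, which is all 8 points.
Only G6 contains central, so G6 is forced; the remaining 5 points need at least 2 more groups (each remaining group adds at most 3) — so at least 3 groups are needed, and 3 is optimal.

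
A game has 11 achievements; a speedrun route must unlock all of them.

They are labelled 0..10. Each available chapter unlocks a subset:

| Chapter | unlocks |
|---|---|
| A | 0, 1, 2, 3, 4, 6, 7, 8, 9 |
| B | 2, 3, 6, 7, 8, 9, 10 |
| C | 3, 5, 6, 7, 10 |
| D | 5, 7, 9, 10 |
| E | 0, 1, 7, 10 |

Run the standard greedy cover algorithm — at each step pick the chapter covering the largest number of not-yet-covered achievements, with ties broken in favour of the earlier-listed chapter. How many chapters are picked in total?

Greedy: pick A (covers 9 new) → pick C (covers 2 new). Total picks: 2.

2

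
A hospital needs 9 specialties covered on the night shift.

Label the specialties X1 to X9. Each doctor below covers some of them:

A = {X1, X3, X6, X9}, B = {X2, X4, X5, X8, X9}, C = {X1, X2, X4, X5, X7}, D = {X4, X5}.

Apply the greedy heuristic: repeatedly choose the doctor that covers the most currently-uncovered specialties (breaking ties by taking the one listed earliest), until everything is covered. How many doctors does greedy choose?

3

Greedy: pick B (covers 5 new) → pick A (covers 3 new) → pick C (covers 1 new). Total picks: 3.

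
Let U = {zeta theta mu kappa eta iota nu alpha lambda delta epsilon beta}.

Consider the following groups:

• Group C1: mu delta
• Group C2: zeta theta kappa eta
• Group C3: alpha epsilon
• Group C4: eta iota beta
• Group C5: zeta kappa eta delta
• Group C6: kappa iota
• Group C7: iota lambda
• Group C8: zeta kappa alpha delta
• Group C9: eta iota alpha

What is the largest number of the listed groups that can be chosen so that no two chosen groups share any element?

C1, C2, C3, C7 are pairwise disjoint (C1={mu,delta}; C2={zeta,theta,kappa,eta}; C3={alpha,epsilon}; C7={iota,lambda}).
Every remaining group overlaps one of these, and no 5 of the listed groups are pairwise disjoint, so 4 is the maximum.

4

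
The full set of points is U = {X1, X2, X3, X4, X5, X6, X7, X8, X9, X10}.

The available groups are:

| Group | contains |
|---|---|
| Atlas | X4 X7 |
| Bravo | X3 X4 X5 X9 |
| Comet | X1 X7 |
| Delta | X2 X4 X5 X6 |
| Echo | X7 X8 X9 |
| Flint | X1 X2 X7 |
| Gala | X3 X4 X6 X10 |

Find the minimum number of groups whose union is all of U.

Take {Bravo, Echo, Flint, Gala}. Their union is {X1, X2, X3, X4, X5, X6, X7, X8, X9, X10}, which is all 10 points.
No 3 of the 7 groups cover everything (all 35 combinations miss at least one point), so 4 is optimal.

4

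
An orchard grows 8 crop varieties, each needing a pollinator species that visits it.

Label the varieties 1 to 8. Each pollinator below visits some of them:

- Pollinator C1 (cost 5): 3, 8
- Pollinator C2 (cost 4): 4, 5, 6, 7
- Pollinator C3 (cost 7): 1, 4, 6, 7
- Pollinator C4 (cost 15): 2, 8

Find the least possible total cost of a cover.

31

C1, C2, C3, C4 together cover every variety (C1 ∪ C2 ∪ C3 ∪ C4 = {1, 2, 3, 4, 5, 6, 7, 8}); total cost 5 + 4 + 7 + 15 = 31.
No covering selection has total cost below 31.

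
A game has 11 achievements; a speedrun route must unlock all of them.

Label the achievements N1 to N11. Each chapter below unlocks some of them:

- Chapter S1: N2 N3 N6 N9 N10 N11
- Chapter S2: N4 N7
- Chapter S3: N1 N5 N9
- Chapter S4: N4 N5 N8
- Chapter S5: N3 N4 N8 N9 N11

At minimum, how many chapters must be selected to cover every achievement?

S1 and S2 and S3 and S4 together: S1 ∪ S2 ∪ S3 ∪ S4 = {N1, N2, N3, N4, N5, N6, N7, N8, N9, N10, N11} — every achievement is covered.
No 3 of the 5 chapters cover everything (all 10 combinations miss at least one achievement), so 4 is optimal.

4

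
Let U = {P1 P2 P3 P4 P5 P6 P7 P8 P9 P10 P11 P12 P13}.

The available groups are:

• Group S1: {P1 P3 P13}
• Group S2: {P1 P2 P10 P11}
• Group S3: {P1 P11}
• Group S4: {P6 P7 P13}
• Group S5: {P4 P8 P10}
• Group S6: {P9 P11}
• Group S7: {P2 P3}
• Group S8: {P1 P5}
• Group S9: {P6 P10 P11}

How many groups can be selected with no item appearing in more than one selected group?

S4, S5, S6, S7, S8 are pairwise disjoint (S4={P6,P7,P13}; S5={P4,P8,P10}; S6={P9,P11}; S7={P2,P3}; S8={P1,P5}).
Every remaining group overlaps one of these, and no 6 of the listed groups are pairwise disjoint, so 5 is the maximum.

5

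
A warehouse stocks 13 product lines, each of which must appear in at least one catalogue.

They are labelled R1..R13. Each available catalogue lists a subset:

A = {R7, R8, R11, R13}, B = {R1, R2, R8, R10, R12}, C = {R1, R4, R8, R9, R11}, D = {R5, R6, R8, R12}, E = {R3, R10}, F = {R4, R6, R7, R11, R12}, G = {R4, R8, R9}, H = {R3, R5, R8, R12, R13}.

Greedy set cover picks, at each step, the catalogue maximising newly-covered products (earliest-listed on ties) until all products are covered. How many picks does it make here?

4

Greedy: pick B (covers 5 new) → pick F (covers 4 new) → pick H (covers 3 new) → pick C (covers 1 new). Total picks: 4.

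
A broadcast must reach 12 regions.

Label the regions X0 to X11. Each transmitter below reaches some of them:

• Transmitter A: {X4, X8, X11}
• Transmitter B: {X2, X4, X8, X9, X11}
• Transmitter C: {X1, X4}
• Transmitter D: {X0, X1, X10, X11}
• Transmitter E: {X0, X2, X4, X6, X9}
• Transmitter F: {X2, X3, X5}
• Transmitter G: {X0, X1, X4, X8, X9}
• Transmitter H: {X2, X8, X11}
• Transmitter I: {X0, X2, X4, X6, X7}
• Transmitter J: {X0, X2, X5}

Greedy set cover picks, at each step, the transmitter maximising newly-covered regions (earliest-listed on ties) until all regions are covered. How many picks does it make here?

Greedy: pick B (covers 5 new) → pick D (covers 3 new) → pick F (covers 2 new) → pick I (covers 2 new). Total picks: 4.

4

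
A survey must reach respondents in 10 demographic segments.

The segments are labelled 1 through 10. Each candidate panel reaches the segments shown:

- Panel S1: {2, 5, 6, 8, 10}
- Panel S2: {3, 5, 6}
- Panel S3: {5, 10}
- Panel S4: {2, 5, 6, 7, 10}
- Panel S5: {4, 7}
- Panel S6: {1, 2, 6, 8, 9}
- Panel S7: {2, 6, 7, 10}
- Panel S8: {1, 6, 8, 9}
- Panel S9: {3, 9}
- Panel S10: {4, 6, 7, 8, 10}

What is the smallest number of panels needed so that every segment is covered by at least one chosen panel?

3

Take {S2, S6, S10}. Their union is {1, 2, 3, 4, 5, 6, 7, 8, 9, 10}, which is all 10 segments.
No 2 of the 10 panels cover everything (all 45 combinations miss at least one segment), so 3 is optimal.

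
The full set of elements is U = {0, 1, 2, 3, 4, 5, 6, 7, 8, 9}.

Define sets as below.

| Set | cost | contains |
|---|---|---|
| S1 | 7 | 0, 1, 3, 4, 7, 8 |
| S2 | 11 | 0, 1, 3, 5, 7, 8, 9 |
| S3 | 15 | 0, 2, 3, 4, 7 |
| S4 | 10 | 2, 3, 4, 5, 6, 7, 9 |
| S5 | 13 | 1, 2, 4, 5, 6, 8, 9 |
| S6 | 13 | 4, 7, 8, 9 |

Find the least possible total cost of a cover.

17

S1, S4 together cover every element (S1 ∪ S4 = {0, 1, 2, 3, 4, 5, 6, 7, 8, 9}); total cost 7 + 10 = 17.
No covering selection has total cost below 17.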